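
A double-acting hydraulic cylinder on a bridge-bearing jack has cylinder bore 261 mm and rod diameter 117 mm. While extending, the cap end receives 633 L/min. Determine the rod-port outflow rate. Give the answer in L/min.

Cap-side area A_cap = π/4 × (261 mm)² = 53500 mm^2
Rod-side annular area A_ann = π/4 × (261² − 117²) = 42750 mm^2
Piston speed v = Q_in/A_cap; rod-end outflow Q_out = v × A_ann = Q_in × A_ann/A_cap.

Q_out ≈ 506 L/min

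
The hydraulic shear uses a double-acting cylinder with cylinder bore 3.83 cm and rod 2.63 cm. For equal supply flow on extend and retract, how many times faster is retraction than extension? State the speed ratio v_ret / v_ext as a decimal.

v_ret/v_ext ≈ 1.89

Cap-side area A_cap = π/4 × (3.83 cm)² = 11.52 cm^2
Rod-side annular area A_ann = π/4 × (3.83² − 2.63²) = 6.088 cm^2
For equal Q, v ∝ 1/A, so v_ret/v_ext = A_cap/A_ann.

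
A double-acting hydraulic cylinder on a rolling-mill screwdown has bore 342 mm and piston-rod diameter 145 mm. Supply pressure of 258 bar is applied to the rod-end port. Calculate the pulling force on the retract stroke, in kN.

Rod-side annular area A_ann = π/4 × (342² − 145²) = 75350 mm^2
On retraction the pressure acts on the annular area (bore minus rod).
F = P × A_ann

F ≈ 1940 kN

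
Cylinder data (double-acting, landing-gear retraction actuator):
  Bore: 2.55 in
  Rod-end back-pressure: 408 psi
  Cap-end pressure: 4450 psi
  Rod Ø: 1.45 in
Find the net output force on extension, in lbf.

Cap-side area A_cap = π/4 × (2.55 in)² = 5.107 in^2
Rod-side annular area A_ann = π/4 × (2.55² − 1.45²) = 3.456 in^2
Net thrust = P_cap·A_cap − P_rod·A_ann = 22730 lbf − 1410 lbf

F ≈ 21300 lbf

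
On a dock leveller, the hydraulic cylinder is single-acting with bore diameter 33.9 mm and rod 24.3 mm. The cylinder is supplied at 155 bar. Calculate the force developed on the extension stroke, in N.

Cap-side area A_cap = π/4 × (33.9 mm)² = 902.6 mm^2
F = P × A_cap = 155 bar × A_cap

F ≈ 14000 N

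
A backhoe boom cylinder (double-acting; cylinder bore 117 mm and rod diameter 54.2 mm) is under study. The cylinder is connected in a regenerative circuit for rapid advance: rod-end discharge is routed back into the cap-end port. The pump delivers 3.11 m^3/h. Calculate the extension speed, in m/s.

In regeneration the rod-end outflow joins the pump flow into the cap end, so the net volume the pump must supply per unit advance equals the rod cross-section area.
Rod cross-section A_rod = π/4 × (54.2 mm)² = 2307 mm^2
v = Q_pump / A_rod

v ≈ 0.374 m/s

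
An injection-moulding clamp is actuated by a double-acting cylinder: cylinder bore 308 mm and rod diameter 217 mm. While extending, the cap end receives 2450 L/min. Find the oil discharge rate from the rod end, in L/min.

Q_out ≈ 1230 L/min

Cap-side area A_cap = π/4 × (308 mm)² = 74510 mm^2
Rod-side annular area A_ann = π/4 × (308² − 217²) = 37520 mm^2
Piston speed v = Q_in/A_cap; rod-end outflow Q_out = v × A_ann = Q_in × A_ann/A_cap.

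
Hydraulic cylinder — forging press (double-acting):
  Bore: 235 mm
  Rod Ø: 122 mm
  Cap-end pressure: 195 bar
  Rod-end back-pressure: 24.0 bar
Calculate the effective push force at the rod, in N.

Cap-side area A_cap = π/4 × (235 mm)² = 43370 mm^2
Rod-side annular area A_ann = π/4 × (235² − 122²) = 31680 mm^2
Net thrust = P_cap·A_cap − P_rod·A_ann = 8.458e5 N − 76040 N

F ≈ 7.70e5 N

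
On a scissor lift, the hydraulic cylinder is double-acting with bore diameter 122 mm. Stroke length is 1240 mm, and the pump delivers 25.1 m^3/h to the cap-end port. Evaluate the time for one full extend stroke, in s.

Cap-side area A_cap = π/4 × (122 mm)² = 11690 mm^2
Swept volume V = A × L; t = V / Q = A·L / Q

t ≈ 2.08 s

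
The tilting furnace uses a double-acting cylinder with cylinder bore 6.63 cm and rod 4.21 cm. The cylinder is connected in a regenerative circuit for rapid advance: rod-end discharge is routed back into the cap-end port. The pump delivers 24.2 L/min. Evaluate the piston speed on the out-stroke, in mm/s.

v ≈ 290 mm/s

In regeneration the rod-end outflow joins the pump flow into the cap end, so the net volume the pump must supply per unit advance equals the rod cross-section area.
Rod cross-section A_rod = π/4 × (4.21 cm)² = 13.92 cm^2
v = Q_pump / A_rod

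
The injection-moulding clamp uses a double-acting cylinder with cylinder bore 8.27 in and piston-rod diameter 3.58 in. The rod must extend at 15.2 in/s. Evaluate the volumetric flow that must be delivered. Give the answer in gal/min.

Q ≈ 212 gal/min

Cap-side area A_cap = π/4 × (8.27 in)² = 53.72 in^2
Q = A × v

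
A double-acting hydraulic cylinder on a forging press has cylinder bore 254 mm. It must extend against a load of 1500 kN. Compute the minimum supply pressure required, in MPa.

Cap-side area A_cap = π/4 × (254 mm)² = 50670 mm^2
P = F / A = 1500 kN / A

P ≈ 29.6 MPa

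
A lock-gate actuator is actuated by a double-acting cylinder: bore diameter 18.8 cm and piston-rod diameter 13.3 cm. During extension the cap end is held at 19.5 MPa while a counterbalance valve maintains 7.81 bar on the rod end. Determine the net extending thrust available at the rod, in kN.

Cap-side area A_cap = π/4 × (18.8 cm)² = 277.6 cm^2
Rod-side annular area A_ann = π/4 × (18.8² − 13.3²) = 138.7 cm^2
Net thrust = P_cap·A_cap − P_rod·A_ann = 541.3 kN − 10.83 kN

F ≈ 530 kN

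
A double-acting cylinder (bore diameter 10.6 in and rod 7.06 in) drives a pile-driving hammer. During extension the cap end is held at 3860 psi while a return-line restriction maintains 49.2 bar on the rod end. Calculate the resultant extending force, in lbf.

F ≈ 3.06e5 lbf

Cap-side area A_cap = π/4 × (10.6 in)² = 88.25 in^2
Rod-side annular area A_ann = π/4 × (10.6² − 7.06²) = 49.10 in^2
Net thrust = P_cap·A_cap − P_rod·A_ann = 3.406e5 lbf − 35040 lbf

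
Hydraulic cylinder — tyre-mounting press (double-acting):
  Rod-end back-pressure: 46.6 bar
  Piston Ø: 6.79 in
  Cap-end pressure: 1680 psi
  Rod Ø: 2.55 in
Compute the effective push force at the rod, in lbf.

F ≈ 39800 lbf

Cap-side area A_cap = π/4 × (6.79 in)² = 36.21 in^2
Rod-side annular area A_ann = π/4 × (6.79² − 2.55²) = 31.10 in^2
Net thrust = P_cap·A_cap − P_rod·A_ann = 60830 lbf − 21020 lbf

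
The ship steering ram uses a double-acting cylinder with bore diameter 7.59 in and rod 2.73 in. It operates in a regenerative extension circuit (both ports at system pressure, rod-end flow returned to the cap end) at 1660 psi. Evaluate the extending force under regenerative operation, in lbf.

F ≈ 9720 lbf

With equal pressure on both faces, forces on the annular region cancel; the net push is pressure × rod cross-section.
Rod cross-section A_rod = π/4 × (2.73 in)² = 5.853 in^2
F = P × A_rod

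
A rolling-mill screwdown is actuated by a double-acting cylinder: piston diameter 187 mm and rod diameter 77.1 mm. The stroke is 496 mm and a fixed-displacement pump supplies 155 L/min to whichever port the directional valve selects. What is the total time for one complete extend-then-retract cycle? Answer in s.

Cap-side area A_cap = π/4 × (187 mm)² = 27460 mm^2
Rod-side annular area A_ann = π/4 × (187² − 77.1²) = 22800 mm^2
t_ext = A_cap·L/Q = 5.273 s
t_ret = A_ann·L/Q = 4.377 s
t_cycle = t_ext + t_ret

t ≈ 9.65 s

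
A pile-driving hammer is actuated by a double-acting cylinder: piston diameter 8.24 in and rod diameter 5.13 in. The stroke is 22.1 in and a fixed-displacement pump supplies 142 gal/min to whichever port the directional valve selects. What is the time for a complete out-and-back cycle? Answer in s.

t ≈ 3.48 s

Cap-side area A_cap = π/4 × (8.24 in)² = 53.33 in^2
Rod-side annular area A_ann = π/4 × (8.24² − 5.13²) = 32.66 in^2
t_ext = A_cap·L/Q = 2.156 s
t_ret = A_ann·L/Q = 1.320 s
t_cycle = t_ext + t_ret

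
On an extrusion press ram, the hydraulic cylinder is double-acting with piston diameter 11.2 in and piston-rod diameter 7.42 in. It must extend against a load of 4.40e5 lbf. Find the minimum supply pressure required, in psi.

P ≈ 4470 psi

Cap-side area A_cap = π/4 × (11.2 in)² = 98.52 in^2
P = F / A = 4.40e5 lbf / A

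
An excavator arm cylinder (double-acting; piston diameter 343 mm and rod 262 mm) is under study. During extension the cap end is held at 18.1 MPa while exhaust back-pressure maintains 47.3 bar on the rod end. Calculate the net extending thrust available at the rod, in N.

F ≈ 1.49e6 N

Cap-side area A_cap = π/4 × (343 mm)² = 92400 mm^2
Rod-side annular area A_ann = π/4 × (343² − 262²) = 38490 mm^2
Net thrust = P_cap·A_cap − P_rod·A_ann = 1.672e6 N − 1.821e5 N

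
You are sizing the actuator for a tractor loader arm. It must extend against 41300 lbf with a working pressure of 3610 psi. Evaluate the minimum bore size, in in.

D ≈ 3.82 in

Extension force acts on the full piston face: F = P × (π/4)D².
D = √(4F / (πP)) = √(4 × 41300 lbf / (π × 3610 psi))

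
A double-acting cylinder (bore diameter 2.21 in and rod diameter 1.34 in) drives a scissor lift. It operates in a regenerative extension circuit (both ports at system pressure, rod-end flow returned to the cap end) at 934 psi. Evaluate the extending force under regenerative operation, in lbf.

F ≈ 1320 lbf

With equal pressure on both faces, forces on the annular region cancel; the net push is pressure × rod cross-section.
Rod cross-section A_rod = π/4 × (1.34 in)² = 1.410 in^2
F = P × A_rod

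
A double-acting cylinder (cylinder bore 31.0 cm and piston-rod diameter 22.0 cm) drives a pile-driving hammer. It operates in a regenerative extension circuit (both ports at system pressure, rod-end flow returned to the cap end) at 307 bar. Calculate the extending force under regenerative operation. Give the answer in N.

With equal pressure on both faces, forces on the annular region cancel; the net push is pressure × rod cross-section.
Rod cross-section A_rod = π/4 × (22.0 cm)² = 380.1 cm^2
F = P × A_rod

F ≈ 1.17e6 N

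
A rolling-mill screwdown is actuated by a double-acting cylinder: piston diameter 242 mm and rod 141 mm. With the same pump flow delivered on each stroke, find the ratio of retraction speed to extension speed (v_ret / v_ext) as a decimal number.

v_ret/v_ext ≈ 1.51

Cap-side area A_cap = π/4 × (242 mm)² = 46000 mm^2
Rod-side annular area A_ann = π/4 × (242² − 141²) = 30380 mm^2
For equal Q, v ∝ 1/A, so v_ret/v_ext = A_cap/A_ann.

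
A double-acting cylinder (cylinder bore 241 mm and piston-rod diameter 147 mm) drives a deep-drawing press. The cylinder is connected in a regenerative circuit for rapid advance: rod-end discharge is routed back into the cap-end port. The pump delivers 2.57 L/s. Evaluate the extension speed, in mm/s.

In regeneration the rod-end outflow joins the pump flow into the cap end, so the net volume the pump must supply per unit advance equals the rod cross-section area.
Rod cross-section A_rod = π/4 × (147 mm)² = 16970 mm^2
v = Q_pump / A_rod

v ≈ 151 mm/s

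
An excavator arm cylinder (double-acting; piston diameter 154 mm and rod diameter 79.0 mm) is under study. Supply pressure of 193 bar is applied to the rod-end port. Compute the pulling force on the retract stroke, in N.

F ≈ 2.65e5 N

Rod-side annular area A_ann = π/4 × (154² − 79.0²) = 13720 mm^2
On retraction the pressure acts on the annular area (bore minus rod).
F = P × A_ann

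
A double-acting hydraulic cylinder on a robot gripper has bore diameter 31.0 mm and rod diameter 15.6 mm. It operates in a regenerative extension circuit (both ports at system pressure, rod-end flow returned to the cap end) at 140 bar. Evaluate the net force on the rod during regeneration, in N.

F ≈ 2680 N

With equal pressure on both faces, forces on the annular region cancel; the net push is pressure × rod cross-section.
Rod cross-section A_rod = π/4 × (15.6 mm)² = 191.1 mm^2
F = P × A_rod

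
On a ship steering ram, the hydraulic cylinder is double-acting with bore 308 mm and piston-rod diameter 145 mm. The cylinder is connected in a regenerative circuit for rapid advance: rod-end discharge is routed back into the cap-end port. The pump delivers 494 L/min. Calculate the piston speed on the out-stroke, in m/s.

In regeneration the rod-end outflow joins the pump flow into the cap end, so the net volume the pump must supply per unit advance equals the rod cross-section area.
Rod cross-section A_rod = π/4 × (145 mm)² = 16510 mm^2
v = Q_pump / A_rod

v ≈ 0.499 m/s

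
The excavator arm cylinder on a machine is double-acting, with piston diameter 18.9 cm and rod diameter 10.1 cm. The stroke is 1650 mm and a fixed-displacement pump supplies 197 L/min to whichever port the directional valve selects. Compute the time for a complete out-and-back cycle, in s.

t ≈ 24.2 s

Cap-side area A_cap = π/4 × (18.9 cm)² = 280.6 cm^2
Rod-side annular area A_ann = π/4 × (18.9² − 10.1²) = 200.4 cm^2
t_ext = A_cap·L/Q = 14.10 s
t_ret = A_ann·L/Q = 10.07 s
t_cycle = t_ext + t_ret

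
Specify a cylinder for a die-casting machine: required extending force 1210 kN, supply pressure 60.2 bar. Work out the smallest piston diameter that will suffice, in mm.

D ≈ 506 mm

Extension force acts on the full piston face: F = P × (π/4)D².
D = √(4F / (πP)) = √(4 × 1210 kN / (π × 60.2 bar))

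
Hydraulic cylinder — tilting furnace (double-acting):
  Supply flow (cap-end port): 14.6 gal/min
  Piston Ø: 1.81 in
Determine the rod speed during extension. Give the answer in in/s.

Cap-side area A_cap = π/4 × (1.81 in)² = 2.573 in^2
v = Q / A

v ≈ 21.8 in/s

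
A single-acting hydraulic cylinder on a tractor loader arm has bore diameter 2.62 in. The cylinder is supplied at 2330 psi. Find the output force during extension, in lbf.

F ≈ 12600 lbf

Cap-side area A_cap = π/4 × (2.62 in)² = 5.391 in^2
F = P × A_cap = 2330 psi × A_cap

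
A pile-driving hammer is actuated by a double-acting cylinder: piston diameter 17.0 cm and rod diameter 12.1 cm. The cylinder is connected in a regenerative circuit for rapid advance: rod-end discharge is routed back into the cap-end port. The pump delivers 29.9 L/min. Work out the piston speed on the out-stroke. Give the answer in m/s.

v ≈ 0.0433 m/s

In regeneration the rod-end outflow joins the pump flow into the cap end, so the net volume the pump must supply per unit advance equals the rod cross-section area.
Rod cross-section A_rod = π/4 × (12.1 cm)² = 115.0 cm^2
v = Q_pump / A_rod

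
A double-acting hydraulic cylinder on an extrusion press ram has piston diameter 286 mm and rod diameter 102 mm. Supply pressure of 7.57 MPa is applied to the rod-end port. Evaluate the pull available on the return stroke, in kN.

F ≈ 424 kN

Rod-side annular area A_ann = π/4 × (286² − 102²) = 56070 mm^2
On retraction the pressure acts on the annular area (bore minus rod).
F = P × A_ann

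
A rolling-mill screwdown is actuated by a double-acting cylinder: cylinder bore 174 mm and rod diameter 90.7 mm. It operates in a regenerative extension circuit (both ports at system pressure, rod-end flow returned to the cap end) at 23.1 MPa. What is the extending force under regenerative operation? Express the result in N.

F ≈ 1.49e5 N

With equal pressure on both faces, forces on the annular region cancel; the net push is pressure × rod cross-section.
Rod cross-section A_rod = π/4 × (90.7 mm)² = 6461 mm^2
F = P × A_rod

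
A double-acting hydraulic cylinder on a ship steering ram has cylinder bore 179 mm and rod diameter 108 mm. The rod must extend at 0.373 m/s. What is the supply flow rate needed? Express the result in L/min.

Q ≈ 563 L/min

Cap-side area A_cap = π/4 × (179 mm)² = 25160 mm^2
Q = A × v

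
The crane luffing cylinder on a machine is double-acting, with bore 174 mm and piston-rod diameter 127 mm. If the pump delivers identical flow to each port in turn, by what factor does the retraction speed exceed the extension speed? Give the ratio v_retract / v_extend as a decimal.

Cap-side area A_cap = π/4 × (174 mm)² = 23780 mm^2
Rod-side annular area A_ann = π/4 × (174² − 127²) = 11110 mm^2
For equal Q, v ∝ 1/A, so v_ret/v_ext = A_cap/A_ann.

v_ret/v_ext ≈ 2.14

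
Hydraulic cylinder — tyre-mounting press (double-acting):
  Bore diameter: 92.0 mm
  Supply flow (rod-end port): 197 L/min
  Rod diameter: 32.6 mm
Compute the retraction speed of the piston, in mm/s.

Rod-side annular area A_ann = π/4 × (92.0² − 32.6²) = 5813 mm^2
Flow into the rod-end port fills the annular volume.
v = Q / A

v ≈ 565 mm/s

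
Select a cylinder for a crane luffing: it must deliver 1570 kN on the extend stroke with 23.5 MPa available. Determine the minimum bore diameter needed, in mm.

Extension force acts on the full piston face: F = P × (π/4)D².
D = √(4F / (πP)) = √(4 × 1570 kN / (π × 23.5 MPa))

D ≈ 292 mm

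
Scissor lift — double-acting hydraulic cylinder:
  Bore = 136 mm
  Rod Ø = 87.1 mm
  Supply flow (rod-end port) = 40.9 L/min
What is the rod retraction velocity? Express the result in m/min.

v ≈ 4.77 m/min

Rod-side annular area A_ann = π/4 × (136² − 87.1²) = 8568 mm^2
Flow into the rod-end port fills the annular volume.
v = Q / A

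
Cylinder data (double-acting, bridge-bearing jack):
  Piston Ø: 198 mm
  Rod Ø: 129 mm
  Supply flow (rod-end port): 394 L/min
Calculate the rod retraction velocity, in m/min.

Rod-side annular area A_ann = π/4 × (198² − 129²) = 17720 mm^2
Flow into the rod-end port fills the annular volume.
v = Q / A

v ≈ 22.2 m/min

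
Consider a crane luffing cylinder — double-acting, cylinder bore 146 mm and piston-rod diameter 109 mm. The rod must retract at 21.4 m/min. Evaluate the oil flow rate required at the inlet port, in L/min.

Rod-side annular area A_ann = π/4 × (146² − 109²) = 7410 mm^2
Q = A × v

Q ≈ 159 L/min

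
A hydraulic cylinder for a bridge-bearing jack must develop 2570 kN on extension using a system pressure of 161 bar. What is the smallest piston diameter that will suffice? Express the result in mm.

D ≈ 451 mm

Extension force acts on the full piston face: F = P × (π/4)D².
D = √(4F / (πP)) = √(4 × 2570 kN / (π × 161 bar))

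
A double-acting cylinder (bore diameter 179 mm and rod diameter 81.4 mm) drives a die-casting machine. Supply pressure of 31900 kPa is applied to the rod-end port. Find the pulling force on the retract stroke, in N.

F ≈ 6.37e5 N

Rod-side annular area A_ann = π/4 × (179² − 81.4²) = 19960 mm^2
On retraction the pressure acts on the annular area (bore minus rod).
F = P × A_ann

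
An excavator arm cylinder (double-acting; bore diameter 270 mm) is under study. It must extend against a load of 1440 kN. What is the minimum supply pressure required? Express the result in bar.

Cap-side area A_cap = π/4 × (270 mm)² = 57260 mm^2
P = F / A = 1440 kN / A

P ≈ 252 bar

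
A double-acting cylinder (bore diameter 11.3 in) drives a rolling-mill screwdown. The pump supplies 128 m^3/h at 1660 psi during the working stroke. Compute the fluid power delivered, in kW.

W ≈ 407 kW

Hydraulic power = P × Q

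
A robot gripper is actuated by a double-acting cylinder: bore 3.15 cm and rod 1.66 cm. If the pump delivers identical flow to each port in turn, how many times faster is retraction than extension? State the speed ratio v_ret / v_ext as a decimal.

Cap-side area A_cap = π/4 × (3.15 cm)² = 7.793 cm^2
Rod-side annular area A_ann = π/4 × (3.15² − 1.66²) = 5.629 cm^2
For equal Q, v ∝ 1/A, so v_ret/v_ext = A_cap/A_ann.

v_ret/v_ext ≈ 1.38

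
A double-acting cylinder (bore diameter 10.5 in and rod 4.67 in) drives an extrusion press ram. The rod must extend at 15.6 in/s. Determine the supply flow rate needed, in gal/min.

Cap-side area A_cap = π/4 × (10.5 in)² = 86.59 in^2
Q = A × v

Q ≈ 351 gal/min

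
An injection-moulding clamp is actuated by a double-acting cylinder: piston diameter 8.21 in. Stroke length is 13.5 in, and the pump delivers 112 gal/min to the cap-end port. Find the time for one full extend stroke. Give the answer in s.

Cap-side area A_cap = π/4 × (8.21 in)² = 52.94 in^2
Swept volume V = A × L; t = V / Q = A·L / Q

t ≈ 1.66 s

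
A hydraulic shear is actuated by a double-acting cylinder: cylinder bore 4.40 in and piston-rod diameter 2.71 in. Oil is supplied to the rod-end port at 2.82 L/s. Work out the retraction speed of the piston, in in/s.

v ≈ 18.2 in/s

Rod-side annular area A_ann = π/4 × (4.40² − 2.71²) = 9.437 in^2
Flow into the rod-end port fills the annular volume.
v = Q / A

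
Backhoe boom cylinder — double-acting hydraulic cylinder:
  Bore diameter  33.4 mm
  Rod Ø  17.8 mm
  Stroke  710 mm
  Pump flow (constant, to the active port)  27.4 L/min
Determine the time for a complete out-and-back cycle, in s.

Cap-side area A_cap = π/4 × (33.4 mm)² = 876.2 mm^2
Rod-side annular area A_ann = π/4 × (33.4² − 17.8²) = 627.3 mm^2
t_ext = A_cap·L/Q = 1.362 s
t_ret = A_ann·L/Q = 0.9753 s
t_cycle = t_ext + t_ret

t ≈ 2.34 s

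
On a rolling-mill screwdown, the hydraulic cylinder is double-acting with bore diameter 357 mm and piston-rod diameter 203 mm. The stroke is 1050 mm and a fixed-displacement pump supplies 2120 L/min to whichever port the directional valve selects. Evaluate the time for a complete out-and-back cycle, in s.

t ≈ 4.99 s

Cap-side area A_cap = π/4 × (357 mm)² = 1.001e5 mm^2
Rod-side annular area A_ann = π/4 × (357² − 203²) = 67730 mm^2
t_ext = A_cap·L/Q = 2.975 s
t_ret = A_ann·L/Q = 2.013 s
t_cycle = t_ext + t_ret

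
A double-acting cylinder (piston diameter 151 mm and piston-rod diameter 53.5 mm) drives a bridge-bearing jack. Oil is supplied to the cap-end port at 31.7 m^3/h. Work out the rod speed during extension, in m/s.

v ≈ 0.492 m/s

Cap-side area A_cap = π/4 × (151 mm)² = 17910 mm^2
v = Q / A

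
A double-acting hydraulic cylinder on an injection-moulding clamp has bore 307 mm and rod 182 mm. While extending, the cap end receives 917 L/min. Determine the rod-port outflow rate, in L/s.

Q_out ≈ 9.91 L/s

Cap-side area A_cap = π/4 × (307 mm)² = 74020 mm^2
Rod-side annular area A_ann = π/4 × (307² − 182²) = 48010 mm^2
Piston speed v = Q_in/A_cap; rod-end outflow Q_out = v × A_ann = Q_in × A_ann/A_cap.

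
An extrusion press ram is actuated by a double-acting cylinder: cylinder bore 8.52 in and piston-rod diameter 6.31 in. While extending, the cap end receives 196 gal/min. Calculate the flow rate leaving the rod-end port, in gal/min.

Q_out ≈ 88.5 gal/min

Cap-side area A_cap = π/4 × (8.52 in)² = 57.01 in^2
Rod-side annular area A_ann = π/4 × (8.52² − 6.31²) = 25.74 in^2
Piston speed v = Q_in/A_cap; rod-end outflow Q_out = v × A_ann = Q_in × A_ann/A_cap.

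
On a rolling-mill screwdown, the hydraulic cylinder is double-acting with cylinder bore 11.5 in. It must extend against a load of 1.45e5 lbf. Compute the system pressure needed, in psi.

P ≈ 1400 psi

Cap-side area A_cap = π/4 × (11.5 in)² = 103.9 in^2
P = F / A = 1.45e5 lbf / A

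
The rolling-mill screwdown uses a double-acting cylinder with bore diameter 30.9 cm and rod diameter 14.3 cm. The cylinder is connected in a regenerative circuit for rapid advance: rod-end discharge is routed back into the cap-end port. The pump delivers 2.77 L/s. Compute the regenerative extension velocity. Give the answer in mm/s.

In regeneration the rod-end outflow joins the pump flow into the cap end, so the net volume the pump must supply per unit advance equals the rod cross-section area.
Rod cross-section A_rod = π/4 × (14.3 cm)² = 160.6 cm^2
v = Q_pump / A_rod

v ≈ 172 mm/s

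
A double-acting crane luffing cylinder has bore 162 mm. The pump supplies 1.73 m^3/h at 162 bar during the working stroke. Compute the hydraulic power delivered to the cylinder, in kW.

Hydraulic power = P × Q

W ≈ 7.79 kW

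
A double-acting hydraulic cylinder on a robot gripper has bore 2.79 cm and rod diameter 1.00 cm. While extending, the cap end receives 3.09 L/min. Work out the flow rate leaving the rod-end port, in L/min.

Cap-side area A_cap = π/4 × (2.79 cm)² = 6.114 cm^2
Rod-side annular area A_ann = π/4 × (2.79² − 1.00²) = 5.328 cm^2
Piston speed v = Q_in/A_cap; rod-end outflow Q_out = v × A_ann = Q_in × A_ann/A_cap.

Q_out ≈ 2.69 L/min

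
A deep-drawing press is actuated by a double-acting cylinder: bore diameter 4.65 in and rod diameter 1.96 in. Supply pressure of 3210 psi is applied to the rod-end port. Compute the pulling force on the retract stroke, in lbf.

Rod-side annular area A_ann = π/4 × (4.65² − 1.96²) = 13.97 in^2
On retraction the pressure acts on the annular area (bore minus rod).
F = P × A_ann

F ≈ 44800 lbf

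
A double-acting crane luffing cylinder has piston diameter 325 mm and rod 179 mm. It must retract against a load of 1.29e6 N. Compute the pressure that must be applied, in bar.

P ≈ 223 bar

Rod-side annular area A_ann = π/4 × (325² − 179²) = 57790 mm^2
Retraction: pressure acts on the annular area.
P = F / A = 1.29e6 N / A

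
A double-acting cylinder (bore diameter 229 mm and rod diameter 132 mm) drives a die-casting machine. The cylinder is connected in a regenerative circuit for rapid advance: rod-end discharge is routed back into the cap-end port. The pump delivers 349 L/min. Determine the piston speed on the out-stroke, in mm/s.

v ≈ 425 mm/s

In regeneration the rod-end outflow joins the pump flow into the cap end, so the net volume the pump must supply per unit advance equals the rod cross-section area.
Rod cross-section A_rod = π/4 × (132 mm)² = 13680 mm^2
v = Q_pump / A_rod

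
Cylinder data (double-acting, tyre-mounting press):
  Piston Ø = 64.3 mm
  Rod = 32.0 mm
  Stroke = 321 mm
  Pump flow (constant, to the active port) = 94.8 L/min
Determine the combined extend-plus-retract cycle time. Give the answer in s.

Cap-side area A_cap = π/4 × (64.3 mm)² = 3247 mm^2
Rod-side annular area A_ann = π/4 × (64.3² − 32.0²) = 2443 mm^2
t_ext = A_cap·L/Q = 0.6597 s
t_ret = A_ann·L/Q = 0.4963 s
t_cycle = t_ext + t_ret

t ≈ 1.16 s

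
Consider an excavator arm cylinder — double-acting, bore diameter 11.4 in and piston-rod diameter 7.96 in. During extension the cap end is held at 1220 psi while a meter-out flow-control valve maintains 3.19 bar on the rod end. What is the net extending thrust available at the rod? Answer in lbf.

F ≈ 1.22e5 lbf

Cap-side area A_cap = π/4 × (11.4 in)² = 102.1 in^2
Rod-side annular area A_ann = π/4 × (11.4² − 7.96²) = 52.31 in^2
Net thrust = P_cap·A_cap − P_rod·A_ann = 1.245e5 lbf − 2420 lbf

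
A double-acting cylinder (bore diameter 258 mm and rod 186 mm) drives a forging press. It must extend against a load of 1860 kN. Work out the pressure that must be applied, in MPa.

P ≈ 35.6 MPa

Cap-side area A_cap = π/4 × (258 mm)² = 52280 mm^2
P = F / A = 1860 kN / A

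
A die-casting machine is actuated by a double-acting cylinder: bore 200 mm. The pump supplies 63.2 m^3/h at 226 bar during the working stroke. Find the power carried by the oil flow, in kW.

Hydraulic power = P × Q

W ≈ 397 kW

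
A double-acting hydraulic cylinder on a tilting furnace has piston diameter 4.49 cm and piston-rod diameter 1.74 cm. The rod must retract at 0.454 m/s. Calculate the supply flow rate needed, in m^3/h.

Q ≈ 2.20 m^3/h

Rod-side annular area A_ann = π/4 × (4.49² − 1.74²) = 13.46 cm^2
Q = A × v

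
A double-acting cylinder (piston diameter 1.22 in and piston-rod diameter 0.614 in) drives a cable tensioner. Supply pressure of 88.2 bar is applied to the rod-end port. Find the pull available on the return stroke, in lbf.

Rod-side annular area A_ann = π/4 × (1.22² − 0.614²) = 0.8729 in^2
On retraction the pressure acts on the annular area (bore minus rod).
F = P × A_ann

F ≈ 1120 lbf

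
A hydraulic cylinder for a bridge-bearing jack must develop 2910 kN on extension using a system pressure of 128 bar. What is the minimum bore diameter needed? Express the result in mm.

D ≈ 538 mm

Extension force acts on the full piston face: F = P × (π/4)D².
D = √(4F / (πP)) = √(4 × 2910 kN / (π × 128 bar))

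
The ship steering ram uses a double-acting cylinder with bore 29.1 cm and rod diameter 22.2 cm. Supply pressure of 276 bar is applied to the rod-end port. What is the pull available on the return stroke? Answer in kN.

F ≈ 767 kN

Rod-side annular area A_ann = π/4 × (29.1² − 22.2²) = 278.0 cm^2
On retraction the pressure acts on the annular area (bore minus rod).
F = P × A_ann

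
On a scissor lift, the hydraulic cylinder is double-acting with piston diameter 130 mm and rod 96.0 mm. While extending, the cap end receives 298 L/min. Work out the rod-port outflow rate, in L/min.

Cap-side area A_cap = π/4 × (130 mm)² = 13270 mm^2
Rod-side annular area A_ann = π/4 × (130² − 96.0²) = 6035 mm^2
Piston speed v = Q_in/A_cap; rod-end outflow Q_out = v × A_ann = Q_in × A_ann/A_cap.

Q_out ≈ 135 L/min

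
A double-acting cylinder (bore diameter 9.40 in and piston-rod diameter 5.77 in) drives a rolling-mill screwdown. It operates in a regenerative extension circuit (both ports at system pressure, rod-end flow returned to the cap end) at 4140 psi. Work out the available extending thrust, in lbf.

F ≈ 1.08e5 lbf

With equal pressure on both faces, forces on the annular region cancel; the net push is pressure × rod cross-section.
Rod cross-section A_rod = π/4 × (5.77 in)² = 26.15 in^2
F = P × A_rod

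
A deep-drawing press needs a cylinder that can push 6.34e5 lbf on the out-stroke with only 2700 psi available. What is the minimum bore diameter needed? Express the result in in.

Extension force acts on the full piston face: F = P × (π/4)D².
D = √(4F / (πP)) = √(4 × 6.34e5 lbf / (π × 2700 psi))

D ≈ 17.3 in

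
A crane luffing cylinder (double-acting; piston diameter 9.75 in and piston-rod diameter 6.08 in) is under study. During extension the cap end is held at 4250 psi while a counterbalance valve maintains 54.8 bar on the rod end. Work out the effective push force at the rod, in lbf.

F ≈ 2.81e5 lbf

Cap-side area A_cap = π/4 × (9.75 in)² = 74.66 in^2
Rod-side annular area A_ann = π/4 × (9.75² − 6.08²) = 45.63 in^2
Net thrust = P_cap·A_cap − P_rod·A_ann = 3.173e5 lbf − 36270 lbf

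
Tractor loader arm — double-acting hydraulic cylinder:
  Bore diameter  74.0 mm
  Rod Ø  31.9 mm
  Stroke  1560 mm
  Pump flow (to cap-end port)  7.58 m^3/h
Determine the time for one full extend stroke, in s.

Cap-side area A_cap = π/4 × (74.0 mm)² = 4301 mm^2
Swept volume V = A × L; t = V / Q = A·L / Q

t ≈ 3.19 s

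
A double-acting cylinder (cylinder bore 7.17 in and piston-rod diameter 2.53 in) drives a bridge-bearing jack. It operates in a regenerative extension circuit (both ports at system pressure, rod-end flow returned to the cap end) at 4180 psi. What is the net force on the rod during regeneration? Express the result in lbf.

With equal pressure on both faces, forces on the annular region cancel; the net push is pressure × rod cross-section.
Rod cross-section A_rod = π/4 × (2.53 in)² = 5.027 in^2
F = P × A_rod

F ≈ 21000 lbf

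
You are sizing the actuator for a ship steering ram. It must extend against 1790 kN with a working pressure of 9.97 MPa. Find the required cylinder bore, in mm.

Extension force acts on the full piston face: F = P × (π/4)D².
D = √(4F / (πP)) = √(4 × 1790 kN / (π × 9.97 MPa))

D ≈ 478 mm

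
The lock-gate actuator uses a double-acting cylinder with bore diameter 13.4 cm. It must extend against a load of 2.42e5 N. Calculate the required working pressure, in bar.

P ≈ 172 bar

Cap-side area A_cap = π/4 × (13.4 cm)² = 141.0 cm^2
P = F / A = 2.42e5 N / A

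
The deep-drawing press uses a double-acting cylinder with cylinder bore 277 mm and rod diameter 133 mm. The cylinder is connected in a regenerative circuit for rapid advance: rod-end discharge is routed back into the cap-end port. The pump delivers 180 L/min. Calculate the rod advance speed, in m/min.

v ≈ 13.0 m/min

In regeneration the rod-end outflow joins the pump flow into the cap end, so the net volume the pump must supply per unit advance equals the rod cross-section area.
Rod cross-section A_rod = π/4 × (133 mm)² = 13890 mm^2
v = Q_pump / A_rod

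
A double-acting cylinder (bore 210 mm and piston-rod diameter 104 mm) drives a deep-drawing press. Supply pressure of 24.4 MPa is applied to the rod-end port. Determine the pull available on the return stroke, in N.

F ≈ 6.38e5 N

Rod-side annular area A_ann = π/4 × (210² − 104²) = 26140 mm^2
On retraction the pressure acts on the annular area (bore minus rod).
F = P × A_ann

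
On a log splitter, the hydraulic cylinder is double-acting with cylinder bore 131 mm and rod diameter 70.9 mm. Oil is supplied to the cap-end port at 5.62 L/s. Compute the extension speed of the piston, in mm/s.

v ≈ 417 mm/s

Cap-side area A_cap = π/4 × (131 mm)² = 13480 mm^2
v = Q / A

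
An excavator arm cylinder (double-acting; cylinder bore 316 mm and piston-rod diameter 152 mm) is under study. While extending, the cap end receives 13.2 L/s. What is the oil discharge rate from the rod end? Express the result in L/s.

Q_out ≈ 10.1 L/s

Cap-side area A_cap = π/4 × (316 mm)² = 78430 mm^2
Rod-side annular area A_ann = π/4 × (316² − 152²) = 60280 mm^2
Piston speed v = Q_in/A_cap; rod-end outflow Q_out = v × A_ann = Q_in × A_ann/A_cap.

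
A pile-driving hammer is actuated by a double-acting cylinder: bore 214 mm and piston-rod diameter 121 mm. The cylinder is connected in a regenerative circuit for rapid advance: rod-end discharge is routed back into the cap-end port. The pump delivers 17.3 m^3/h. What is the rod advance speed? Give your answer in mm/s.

v ≈ 418 mm/s

In regeneration the rod-end outflow joins the pump flow into the cap end, so the net volume the pump must supply per unit advance equals the rod cross-section area.
Rod cross-section A_rod = π/4 × (121 mm)² = 11500 mm^2
v = Q_pump / A_rod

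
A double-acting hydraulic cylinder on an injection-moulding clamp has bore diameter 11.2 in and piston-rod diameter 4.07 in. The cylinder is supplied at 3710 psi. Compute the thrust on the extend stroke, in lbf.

Cap-side area A_cap = π/4 × (11.2 in)² = 98.52 in^2
F = P × A_cap = 3710 psi × A_cap

F ≈ 3.66e5 lbf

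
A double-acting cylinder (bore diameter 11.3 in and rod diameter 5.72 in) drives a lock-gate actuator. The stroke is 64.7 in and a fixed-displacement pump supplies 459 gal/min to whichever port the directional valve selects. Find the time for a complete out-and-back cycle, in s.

Cap-side area A_cap = π/4 × (11.3 in)² = 100.3 in^2
Rod-side annular area A_ann = π/4 × (11.3² − 5.72²) = 74.59 in^2
t_ext = A_cap·L/Q = 3.672 s
t_ret = A_ann·L/Q = 2.731 s
t_cycle = t_ext + t_ret

t ≈ 6.40 s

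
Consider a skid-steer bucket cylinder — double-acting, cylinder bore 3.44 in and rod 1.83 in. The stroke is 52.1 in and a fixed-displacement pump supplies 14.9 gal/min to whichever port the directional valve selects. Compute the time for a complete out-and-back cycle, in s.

t ≈ 14.5 s

Cap-side area A_cap = π/4 × (3.44 in)² = 9.294 in^2
Rod-side annular area A_ann = π/4 × (3.44² − 1.83²) = 6.664 in^2
t_ext = A_cap·L/Q = 8.441 s
t_ret = A_ann·L/Q = 6.052 s
t_cycle = t_ext + t_ret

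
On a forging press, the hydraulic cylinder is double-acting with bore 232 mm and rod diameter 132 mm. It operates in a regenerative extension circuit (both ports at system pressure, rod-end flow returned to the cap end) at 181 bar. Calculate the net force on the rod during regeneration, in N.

With equal pressure on both faces, forces on the annular region cancel; the net push is pressure × rod cross-section.
Rod cross-section A_rod = π/4 × (132 mm)² = 13680 mm^2
F = P × A_rod

F ≈ 2.48e5 N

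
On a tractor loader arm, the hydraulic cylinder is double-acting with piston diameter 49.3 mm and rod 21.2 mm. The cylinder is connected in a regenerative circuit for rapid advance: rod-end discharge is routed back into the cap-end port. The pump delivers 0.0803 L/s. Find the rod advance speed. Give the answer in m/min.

In regeneration the rod-end outflow joins the pump flow into the cap end, so the net volume the pump must supply per unit advance equals the rod cross-section area.
Rod cross-section A_rod = π/4 × (21.2 mm)² = 353.0 mm^2
v = Q_pump / A_rod

v ≈ 13.6 m/min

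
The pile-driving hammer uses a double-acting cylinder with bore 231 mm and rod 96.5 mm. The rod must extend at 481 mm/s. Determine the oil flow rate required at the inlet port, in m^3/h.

Cap-side area A_cap = π/4 × (231 mm)² = 41910 mm^2
Q = A × v

Q ≈ 72.6 m^3/h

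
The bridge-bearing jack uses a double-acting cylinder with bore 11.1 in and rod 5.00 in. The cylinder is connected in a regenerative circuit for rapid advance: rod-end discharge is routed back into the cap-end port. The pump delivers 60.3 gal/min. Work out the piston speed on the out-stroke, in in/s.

In regeneration the rod-end outflow joins the pump flow into the cap end, so the net volume the pump must supply per unit advance equals the rod cross-section area.
Rod cross-section A_rod = π/4 × (5.00 in)² = 19.63 in^2
v = Q_pump / A_rod

v ≈ 11.8 in/s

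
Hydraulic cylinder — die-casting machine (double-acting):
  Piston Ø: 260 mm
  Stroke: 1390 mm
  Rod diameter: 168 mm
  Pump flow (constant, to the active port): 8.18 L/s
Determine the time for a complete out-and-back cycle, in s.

Cap-side area A_cap = π/4 × (260 mm)² = 53090 mm^2
Rod-side annular area A_ann = π/4 × (260² − 168²) = 30930 mm^2
t_ext = A_cap·L/Q = 9.022 s
t_ret = A_ann·L/Q = 5.255 s
t_cycle = t_ext + t_ret

t ≈ 14.3 s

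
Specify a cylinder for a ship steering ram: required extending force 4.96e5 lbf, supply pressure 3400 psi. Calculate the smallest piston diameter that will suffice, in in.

Extension force acts on the full piston face: F = P × (π/4)D².
D = √(4F / (πP)) = √(4 × 4.96e5 lbf / (π × 3400 psi))

D ≈ 13.6 in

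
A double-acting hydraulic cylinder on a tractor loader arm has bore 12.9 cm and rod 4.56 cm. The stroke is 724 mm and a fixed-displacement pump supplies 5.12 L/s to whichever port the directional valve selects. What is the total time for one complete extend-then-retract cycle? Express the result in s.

Cap-side area A_cap = π/4 × (12.9 cm)² = 130.7 cm^2
Rod-side annular area A_ann = π/4 × (12.9² − 4.56²) = 114.4 cm^2
t_ext = A_cap·L/Q = 1.848 s
t_ret = A_ann·L/Q = 1.617 s
t_cycle = t_ext + t_ret

t ≈ 3.47 s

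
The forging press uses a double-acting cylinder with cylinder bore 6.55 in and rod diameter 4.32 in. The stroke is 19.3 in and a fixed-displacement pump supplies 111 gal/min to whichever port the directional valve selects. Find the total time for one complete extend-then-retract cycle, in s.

t ≈ 2.38 s

Cap-side area A_cap = π/4 × (6.55 in)² = 33.70 in^2
Rod-side annular area A_ann = π/4 × (6.55² − 4.32²) = 19.04 in^2
t_ext = A_cap·L/Q = 1.522 s
t_ret = A_ann·L/Q = 0.8598 s
t_cycle = t_ext + t_ret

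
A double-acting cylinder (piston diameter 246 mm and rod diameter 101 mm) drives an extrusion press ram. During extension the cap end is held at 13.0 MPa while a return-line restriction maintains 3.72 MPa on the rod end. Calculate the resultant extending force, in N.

F ≈ 4.71e5 N

Cap-side area A_cap = π/4 × (246 mm)² = 47530 mm^2
Rod-side annular area A_ann = π/4 × (246² − 101²) = 39520 mm^2
Net thrust = P_cap·A_cap − P_rod·A_ann = 6.179e5 N − 1.470e5 N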